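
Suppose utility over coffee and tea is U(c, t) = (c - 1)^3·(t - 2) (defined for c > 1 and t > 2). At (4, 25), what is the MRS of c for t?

MU_c = 3·(c−1)^2·(t−2), MU_t = (c−1)^3.
MRS = (3/1)·(t−2)/(c−1).
At (4, 25): MRS = 23.
So at (4, 25) the consumer would give up 23 units of t for one more unit of c.

MRS = 23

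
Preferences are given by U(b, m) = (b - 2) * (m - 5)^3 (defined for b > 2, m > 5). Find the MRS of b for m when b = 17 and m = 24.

MU_b = (m−5)^3, MU_m = 3·(b−2)·(m−5)^2.
MRS = (1/3)·(m−5)/(b−2).
At (17, 24): MRS = 19/45.
So at (17, 24) the consumer would give up 19/45 units of m for one more unit of b.

MRS = 19/45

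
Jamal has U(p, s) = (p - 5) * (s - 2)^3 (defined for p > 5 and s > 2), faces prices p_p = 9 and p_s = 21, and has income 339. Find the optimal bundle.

MU_p = (s−2)^3, MU_s = 3·(p−5)·(s−2)^2.
MRS = (1/3)·(s−2)/(p−5).
Tangency: set MRS = p_p/p_s = 9/21 = 3/7.
So (1/3)·(s − 2)/(p − 5) = 3/7, i.e. (s − 2) = (9/7)·(p − 5).
Rewrite the budget in excess-of-subsistence terms: 9·(p − 5) + 21·(s − 2) = 339 − 9·5 − 21·2 = 252.
Substituting, 36·(p − 5) = 252, so p − 5 = 7 and p* = 12.
Then s − 2 = (9/7)·7 = 9, so s* = 11.

p* = 12, s* = 11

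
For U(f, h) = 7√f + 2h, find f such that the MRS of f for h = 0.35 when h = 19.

MU_f = 7/(2√f), MU_h = 2.
MRS = 7/(2√f) ÷ 2.
MRS depends only on f: 1.75/√f = 0.35 ⇒ √f = 1.75/0.35 = 5 ⇒ f = 25.

f = 25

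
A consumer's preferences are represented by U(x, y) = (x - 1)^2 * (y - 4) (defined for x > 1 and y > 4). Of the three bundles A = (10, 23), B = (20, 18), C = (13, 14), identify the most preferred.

Evaluate utility at each bundle:
U(A) = 1539.
U(B) = 5054.
U(C) = 1440.
Highest utility is B, so B ≻ A ≻ C.

Bundle B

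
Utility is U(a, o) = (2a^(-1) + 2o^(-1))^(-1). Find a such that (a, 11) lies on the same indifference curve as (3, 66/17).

a = 2

U depends on (a, o) only through S = 2a^(-1) + 2o^(-1), so equal utility means equal S. At (3, 66/17): S = 13/11.
With o = 11: 2·11^(-1) = 2/11, so 2a^(-1) = 13/11 − 2/11 = 1, i.e. a^(-1) = 0.5.
Hence a = 1/0.5 = 2.
Check: U(2, 11) = 0.8462.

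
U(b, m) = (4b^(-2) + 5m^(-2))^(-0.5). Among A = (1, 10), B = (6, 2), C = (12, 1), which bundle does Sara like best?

Bundle B

Evaluate utility at each bundle:
U(A) = 0.497.
U(B) = 0.857.
U(C) = 0.446.
Highest utility is B, so B ≻ A ≻ C.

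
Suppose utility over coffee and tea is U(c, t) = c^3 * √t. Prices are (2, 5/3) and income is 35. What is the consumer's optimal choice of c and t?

c* = 15, t* = 3

MU_c = 3·c^2·√t and MU_t = 0.5·c^3·t^(-0.5).
MRS = MU_c/MU_t = (6)·t/c.
Tangency: set MRS = p_c/p_t = 2/(5/3) = 1.2.
So (6)·t/c = 1.2, i.e. t = 0.2·c.
Substitute into the budget 2·c + (5/3)·t = 35: (7/3)·c = 35, so c* = 15.
Then t* = 0.2·15 = 3.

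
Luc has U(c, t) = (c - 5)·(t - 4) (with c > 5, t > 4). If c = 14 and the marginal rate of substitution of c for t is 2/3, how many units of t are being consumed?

MU_c = (t−4), MU_t = (c−5).
MRS = (t−4)/(c−5).
Substitute c = 14: MRS = (t − 4)/9. Setting this equal to 2/3 gives t − 4 = (2/3)·9 = 6, so t = 10.

t = 10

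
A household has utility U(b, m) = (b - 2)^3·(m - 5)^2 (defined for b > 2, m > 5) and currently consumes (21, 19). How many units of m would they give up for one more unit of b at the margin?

MRS = 21/19

MU_b = 3·(b−2)^2·(m−5)^2, MU_m = 2·(b−2)^3·(m−5).
MRS = (3/2)·(m−5)/(b−2).
At (21, 19): MRS = 21/19.
The indifference curve has slope −21/19 at this bundle.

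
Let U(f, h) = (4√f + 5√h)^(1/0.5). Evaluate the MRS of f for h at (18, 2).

For CES with ρ = 0.5, MRS = (4/5)·√(h/f).
At (18, 2): MRS = 4/15.
The indifference curve has slope −4/15 at this bundle.

MRS = 4/15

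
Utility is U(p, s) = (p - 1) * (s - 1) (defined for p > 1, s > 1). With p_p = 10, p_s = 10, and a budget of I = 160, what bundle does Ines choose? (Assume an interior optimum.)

MU_p = (s−1), MU_s = (p−1).
MRS = (s−1)/(p−1).
Tangency: set MRS = p_p/p_s = 10/10 = 1.
So (s − 1)/(p − 1) = 1, i.e. (s − 1) = (p − 1).
Rewrite the budget in excess-of-subsistence terms: 10·(p − 1) + 10·(s − 1) = 160 − 10·1 − 10·1 = 140.
Substituting, 20·(p − 1) = 140, so p − 1 = 7 and p* = 8.
Then s − 1 = 7, so s* = 8.

p* = 8, s* = 8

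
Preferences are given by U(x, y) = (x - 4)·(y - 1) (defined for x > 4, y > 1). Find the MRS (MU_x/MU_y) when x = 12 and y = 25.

MRS = 3

MU_x = (y−1), MU_y = (x−4).
MRS = (y−1)/(x−4).
At (12, 25): MRS = 3.
So at (12, 25) the consumer would give up 3 units of y for one more unit of x.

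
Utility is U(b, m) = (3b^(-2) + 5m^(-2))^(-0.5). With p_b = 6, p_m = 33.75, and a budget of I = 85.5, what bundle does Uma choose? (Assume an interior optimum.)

For CES with ρ = -2, MRS = (3/5)·(m/b)^3.
Tangency: set MRS = p_b/p_m = 6/33.75 = 8/45.
So (m/b)^3 = 8/27; taking the cube root, m/b = 2/3, i.e. m = (2/3)·b.
Substitute into the budget 6·b + 33.75·m = 85.5: 28.5·b = 85.5, so b* = 3 and m* = (2/3)·3 = 2.

b* = 3, m* = 2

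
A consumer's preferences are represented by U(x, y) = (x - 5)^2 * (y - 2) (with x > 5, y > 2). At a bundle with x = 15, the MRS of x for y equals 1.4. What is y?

y = 9

MU_x = 2·(x−5)·(y−2), MU_y = (x−5)^2.
MRS = (2/1)·(y−2)/(x−5).
Substitute x = 15: MRS = (y − 2)/5. Setting this equal to 1.4 gives y − 2 = 1.4·5 = 7, so y = 9.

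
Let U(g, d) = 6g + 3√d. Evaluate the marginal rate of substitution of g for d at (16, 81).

MU_g = 6, MU_d = 3/(2√d).
MRS = 6 ÷ (3/(2√d)).
At (16, 81): MRS = 36.
So at (16, 81) the consumer would give up 36 units of d for one more unit of g.

MRS = 36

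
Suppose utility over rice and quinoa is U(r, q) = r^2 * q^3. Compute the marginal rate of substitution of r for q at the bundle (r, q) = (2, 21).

MU_r = 2·r·q^3 and MU_q = 3·r^2·q^2.
MRS = MU_r/MU_q = (2/3)·q/r.
At (2, 21): MRS = 7.
So at (2, 21) the consumer would give up 7 units of q for one more unit of r.

MRS = 7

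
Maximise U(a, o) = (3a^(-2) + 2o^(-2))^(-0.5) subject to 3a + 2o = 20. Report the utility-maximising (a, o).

a* = 4, o* = 4

For CES with ρ = -2, MRS = (3/2)·(o/a)^3.
Tangency: set MRS = p_a/p_o = 3/2 = 1.5.
So (o/a)^3 = 1; taking the cube root, o/a = 1, i.e. o = a.
Substitute into the budget 3·a + 2·o = 20: 5·a = 20, so a* = 4 and o* = 4.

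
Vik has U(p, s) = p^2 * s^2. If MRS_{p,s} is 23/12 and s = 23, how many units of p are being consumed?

p = 12

MU_p = 2·p·s^2 and MU_s = 2·p^2·s.
MRS = MU_p/MU_s = s/p.
Substitute s = 23: MRS = 23/p. Setting 23/p = 23/12 gives p = 23/(23/12) = 12.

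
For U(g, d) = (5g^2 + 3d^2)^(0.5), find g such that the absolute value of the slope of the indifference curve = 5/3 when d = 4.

g = 4

For CES with ρ = 2, MRS = (5/3)·(d/g)^(-1).
Setting (5/3)·(4/g)^(-1) = 5/3 gives (4/g)^(-1) = 1, so 4/g = 1 and g = 4.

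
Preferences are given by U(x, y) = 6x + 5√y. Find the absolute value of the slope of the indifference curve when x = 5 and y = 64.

MRS = 19.2

MU_x = 6, MU_y = 5/(2√y).
MRS = 6 ÷ (5/(2√y)).
At (5, 64): MRS = 19.2.
So at (5, 64) the consumer would give up 19.2 units of y for one more unit of x.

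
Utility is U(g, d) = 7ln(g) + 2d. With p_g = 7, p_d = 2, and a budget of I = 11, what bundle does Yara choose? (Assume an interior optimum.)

g* = 1, d* = 2

MU_g = 7/g, MU_d = 2.
MRS = 7/g ÷ 2.
Tangency: set MRS = p_g/p_d = 7/2 = 3.5.
MRS depends only on g: 3.5/g = 3.5 ⇒ g* = 3.5/3.5 = 1.
From the budget, 2·d = 11 − 7·1 = 4, so d* = 2.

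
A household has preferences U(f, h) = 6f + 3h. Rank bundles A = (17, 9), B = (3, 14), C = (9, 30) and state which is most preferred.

Bundle C

Evaluate utility at each bundle:
U(A) = 129.
U(B) = 60.
U(C) = 144.
Highest utility is C, so C ≻ A ≻ B.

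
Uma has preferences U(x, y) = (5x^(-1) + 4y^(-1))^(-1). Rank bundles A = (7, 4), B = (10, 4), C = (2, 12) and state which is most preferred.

Evaluate utility at each bundle:
U(A) = 0.583.
U(B) = 0.667.
U(C) = 0.353.
Highest utility is B, so B ≻ A ≻ C.

Bundle B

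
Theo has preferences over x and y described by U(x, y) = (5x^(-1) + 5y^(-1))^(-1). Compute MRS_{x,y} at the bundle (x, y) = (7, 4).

MRS = 16/49

For CES with ρ = -1, MRS = (y/x)^2.
At (7, 4): MRS = 16/49.
So at (7, 4) the consumer would give up 16/49 units of y for one more unit of x.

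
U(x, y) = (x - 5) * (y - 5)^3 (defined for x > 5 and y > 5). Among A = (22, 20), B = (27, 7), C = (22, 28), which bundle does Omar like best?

Evaluate utility at each bundle:
U(A) = 57375.
U(B) = 176.
U(C) = 206839.
Highest utility is C, so C ≻ A ≻ B.

Bundle C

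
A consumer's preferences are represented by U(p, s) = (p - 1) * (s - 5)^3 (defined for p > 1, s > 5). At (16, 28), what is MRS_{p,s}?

MRS = 23/45

MU_p = (s−5)^3, MU_s = 3·(p−1)·(s−5)^2.
MRS = (1/3)·(s−5)/(p−1).
At (16, 28): MRS = 23/45.
So at (16, 28) the consumer would give up 23/45 units of s for one more unit of p.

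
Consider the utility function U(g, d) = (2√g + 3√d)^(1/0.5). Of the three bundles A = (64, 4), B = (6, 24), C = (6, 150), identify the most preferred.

Bundle C

Evaluate utility at each bundle:
U(A) = 484.000.
U(B) = 384.000.
U(C) = 1734.000.
Highest utility is C, so C ≻ A ≻ B.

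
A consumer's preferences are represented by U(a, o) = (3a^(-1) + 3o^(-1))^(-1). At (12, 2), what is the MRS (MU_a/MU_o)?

MRS = 1/36

For CES with ρ = -1, MRS = (o/a)^2.
At (12, 2): MRS = 1/36.
That is, one extra unit of a is worth 1/36 units of o at the margin.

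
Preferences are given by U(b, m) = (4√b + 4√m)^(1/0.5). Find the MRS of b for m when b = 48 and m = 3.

For CES with ρ = 0.5, MRS = √(m/b).
At (48, 3): MRS = 0.25.
So at (48, 3) the consumer would give up 0.25 units of m for one more unit of b.

MRS = 0.25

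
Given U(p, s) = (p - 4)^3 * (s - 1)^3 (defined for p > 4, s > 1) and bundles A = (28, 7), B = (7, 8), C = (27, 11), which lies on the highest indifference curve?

Bundle C

Evaluate utility at each bundle:
U(A) = 2985984.
U(B) = 9261.
U(C) = 12167000.
Highest utility is C, so C ≻ A ≻ B.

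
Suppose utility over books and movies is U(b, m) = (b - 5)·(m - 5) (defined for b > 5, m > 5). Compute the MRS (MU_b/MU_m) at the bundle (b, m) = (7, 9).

MRS = 2

MU_b = (m−5), MU_m = (b−5).
MRS = (m−5)/(b−5).
At (7, 9): MRS = 2.
So at (7, 9) the consumer would give up 2 units of m for one more unit of b.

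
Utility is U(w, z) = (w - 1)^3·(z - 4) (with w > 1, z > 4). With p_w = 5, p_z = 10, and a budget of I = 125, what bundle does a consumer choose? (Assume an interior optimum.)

MU_w = 3·(w−1)^2·(z−4), MU_z = (w−1)^3.
MRS = (3/1)·(z−4)/(w−1).
Tangency: set MRS = p_w/p_z = 5/10 = 0.5.
So (3/1)·(z − 4)/(w − 1) = 0.5, i.e. (z − 4) = (1/6)·(w − 1).
Rewrite the budget in excess-of-subsistence terms: 5·(w − 1) + 10·(z − 4) = 125 − 5·1 − 10·4 = 80.
Substituting, (20/3)·(w − 1) = 80, so w − 1 = 12 and w* = 13.
Then z − 4 = (1/6)·12 = 2, so z* = 6.

w* = 13, z* = 6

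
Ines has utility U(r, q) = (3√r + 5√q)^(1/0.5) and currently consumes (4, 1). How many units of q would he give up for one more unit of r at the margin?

For CES with ρ = 0.5, MRS = (3/5)·√(q/r).
At (4, 1): MRS = 0.3.
The indifference curve has slope −0.3 at this bundle.

MRS = 0.3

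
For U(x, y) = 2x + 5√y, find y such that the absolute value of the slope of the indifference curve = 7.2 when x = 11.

y = 81

MU_x = 2, MU_y = 5/(2√y).
MRS = 2 ÷ (5/(2√y)).
MRS depends only on y: 0.8·√y = 7.2 ⇒ √y = 7.2/0.8 = 9 ⇒ y = 81.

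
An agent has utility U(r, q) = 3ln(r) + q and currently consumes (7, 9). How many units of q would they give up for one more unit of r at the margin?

MRS = 3/7

MU_r = 3/r, MU_q = 1.
MRS = 3/r ÷ 1.
At (7, 9): MRS = 3/7.
The indifference curve has slope −3/7 at this bundle.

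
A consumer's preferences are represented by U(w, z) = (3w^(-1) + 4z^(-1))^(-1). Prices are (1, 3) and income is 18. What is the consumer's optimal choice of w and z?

For CES with ρ = -1, MRS = (3/4)·(z/w)^2.
Tangency: set MRS = p_w/p_z = 1/3.
So (z/w)^2 = 4/9; taking the square root, z/w = 2/3, i.e. z = (2/3)·w.
Substitute into the budget 1·w + 3·z = 18: 3·w = 18, so w* = 6 and z* = (2/3)·6 = 4.

w* = 6, z* = 4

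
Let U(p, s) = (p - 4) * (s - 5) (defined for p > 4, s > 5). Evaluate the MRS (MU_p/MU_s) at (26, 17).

MRS = 6/11

MU_p = (s−5), MU_s = (p−4).
MRS = (s−5)/(p−4).
At (26, 17): MRS = 6/11.
The indifference curve has slope −6/11 at this bundle.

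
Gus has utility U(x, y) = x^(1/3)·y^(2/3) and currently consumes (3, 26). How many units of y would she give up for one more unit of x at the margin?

MU_x = 1/3·x^(-2/3)·y^(2/3) and MU_y = 2/3·x^(1/3)·y^(-1/3).
MRS = MU_x/MU_y = (0.5)·y/x.
At (3, 26): MRS = 13/3.
That is, one extra unit of x is worth 13/3 units of y at the margin.

MRS = 13/3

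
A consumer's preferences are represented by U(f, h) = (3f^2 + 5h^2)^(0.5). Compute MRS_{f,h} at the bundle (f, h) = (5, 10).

MRS = 0.3

For CES with ρ = 2, MRS = (3/5)·(h/f)^(-1).
At (5, 10): MRS = 0.3.
The indifference curve has slope −0.3 at this bundle.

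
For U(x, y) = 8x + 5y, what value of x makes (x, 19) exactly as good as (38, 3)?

x = 28

U(38, 3) = 319.
Set U(x, 19) = 319 and solve.
8x + 5·19 = 319 ⇒ 8x = 224 ⇒ x = 28.
Check: U(28, 19) = 319.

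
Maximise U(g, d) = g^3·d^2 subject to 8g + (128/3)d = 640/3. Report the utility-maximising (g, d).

MU_g = 3·g^2·d^2 and MU_d = 2·g^3·d.
MRS = MU_g/MU_d = (3/2)·d/g.
Tangency: set MRS = p_g/p_d = 8/(128/3) = 3/16.
So (3/2)·d/g = 3/16, i.e. d = 0.125·g.
Substitute into the budget 8·g + (128/3)·d = 640/3: (40/3)·g = 640/3, so g* = 16.
Then d* = 0.125·16 = 2.

g* = 16, d* = 2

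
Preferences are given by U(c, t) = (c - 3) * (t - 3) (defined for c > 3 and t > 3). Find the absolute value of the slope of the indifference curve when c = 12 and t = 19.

MRS = 16/9

MU_c = (t−3), MU_t = (c−3).
MRS = (t−3)/(c−3).
At (12, 19): MRS = 16/9.
The indifference curve has slope −16/9 at this bundle.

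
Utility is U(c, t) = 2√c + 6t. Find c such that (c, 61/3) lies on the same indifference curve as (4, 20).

U(4, 20) = 124.
Set U(c, 61/3) = 124 and solve.
With t = 61/3: 2√c = 124 − 6·61/3 = 2, so √c = 1 and c = 1.
Check: U(1, 61/3) = 124.

c = 1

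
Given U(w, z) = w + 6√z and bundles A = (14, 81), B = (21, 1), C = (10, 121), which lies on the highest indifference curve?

Evaluate utility at each bundle:
U(A) = 68.000.
U(B) = 27.000.
U(C) = 76.000.
Highest utility is C, so C ≻ A ≻ B.

Bundle C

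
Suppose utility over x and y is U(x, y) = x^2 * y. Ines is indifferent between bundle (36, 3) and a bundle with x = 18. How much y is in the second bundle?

U(36, 3) = 3888.
Set U(18, y) = 3888 and solve.
With x = 18: 18^2 = 324, so y = 3888/324 = 12.
Check: U(18, 12) = 3888.

y = 12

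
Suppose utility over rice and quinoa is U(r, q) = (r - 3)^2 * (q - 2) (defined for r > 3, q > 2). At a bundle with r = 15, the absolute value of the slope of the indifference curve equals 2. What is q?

q = 14

MU_r = 2·(r−3)·(q−2), MU_q = (r−3)^2.
MRS = (2/1)·(q−2)/(r−3).
Substitute r = 15: MRS = (q − 2)/6. Setting this equal to 2 gives q − 2 = 2·6 = 12, so q = 14.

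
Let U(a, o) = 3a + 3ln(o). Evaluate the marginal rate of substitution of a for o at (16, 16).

MU_a = 3, MU_o = 3/o.
MRS = 3 ÷ (3/o).
At (16, 16): MRS = 16.
So at (16, 16) the consumer would give up 16 units of o for one more unit of a.

MRS = 16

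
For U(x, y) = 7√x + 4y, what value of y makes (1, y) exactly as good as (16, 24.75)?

y = 30

U(16, 24.75) = 127.
Set U(1, y) = 127 and solve.
With x = 1: √1 = 1, so 4y = 127 − 7·1 = 120 and y = 30.
Check: U(1, 30) = 127.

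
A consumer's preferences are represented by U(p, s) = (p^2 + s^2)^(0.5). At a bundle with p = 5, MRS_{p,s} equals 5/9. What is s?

s = 9

For CES with ρ = 2, MRS = (s/p)^(-1).
Setting (s/5)^(-1) = 5/9 gives s/5 = 1.8 and s = 9.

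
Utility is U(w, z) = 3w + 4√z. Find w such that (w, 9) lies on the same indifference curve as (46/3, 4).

U(46/3, 4) = 54.
Set U(w, 9) = 54 and solve.
With z = 9: √9 = 3, so 3w = 54 − 4·3 = 42 and w = 14.
Check: U(14, 9) = 54.

w = 14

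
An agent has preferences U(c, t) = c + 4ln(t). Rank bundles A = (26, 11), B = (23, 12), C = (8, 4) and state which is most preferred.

Bundle A

Evaluate utility at each bundle:
U(A) = 35.592.
U(B) = 32.940.
U(C) = 13.545.
Highest utility is A, so A ≻ B ≻ C.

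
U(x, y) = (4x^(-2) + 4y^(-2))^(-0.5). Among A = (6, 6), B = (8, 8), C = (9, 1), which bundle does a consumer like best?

Evaluate utility at each bundle:
U(A) = 2.121.
U(B) = 2.828.
U(C) = 0.497.
Highest utility is B, so B ≻ A ≻ C.

Bundle B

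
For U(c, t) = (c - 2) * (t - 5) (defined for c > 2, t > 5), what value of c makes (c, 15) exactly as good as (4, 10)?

c = 3

U(4, 10) = 10.
Set U(c, 15) = 10 and solve.
With t = 15: (15 − 5) = 10, so (c − 2) = 10/10 = 1.
So c = 2 + 1 = 3.
Check: U(3, 15) = 10.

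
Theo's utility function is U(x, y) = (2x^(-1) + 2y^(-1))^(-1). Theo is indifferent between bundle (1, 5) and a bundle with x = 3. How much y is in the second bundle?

U depends on (x, y) only through S = 2x^(-1) + 2y^(-1), so equal utility means equal S. At (1, 5): S = 2.4.
With x = 3: 2·3^(-1) = 2/3, so 2y^(-1) = 2.4 − 2/3 = 26/15, i.e. y^(-1) = 13/15.
Hence y = 1/(13/15) = 15/13.
Check: U(3, 15/13) = 0.4167.

y = 15/13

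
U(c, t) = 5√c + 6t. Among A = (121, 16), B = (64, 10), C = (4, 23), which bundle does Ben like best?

Bundle A

Evaluate utility at each bundle:
U(A) = 151.000.
U(B) = 100.000.
U(C) = 148.000.
Highest utility is A, so A ≻ C ≻ B.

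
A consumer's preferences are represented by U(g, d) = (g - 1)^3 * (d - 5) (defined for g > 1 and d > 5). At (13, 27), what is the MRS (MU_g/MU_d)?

MRS = 5.5

MU_g = 3·(g−1)^2·(d−5), MU_d = (g−1)^3.
MRS = (3/1)·(d−5)/(g−1).
At (13, 27): MRS = 5.5.
The indifference curve has slope −5.5 at this bundle.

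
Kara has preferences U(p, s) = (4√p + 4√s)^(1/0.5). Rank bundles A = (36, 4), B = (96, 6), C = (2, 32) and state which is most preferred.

Evaluate utility at each bundle:
U(A) = 1024.000.
U(B) = 2400.000.
U(C) = 800.000.
Highest utility is B, so B ≻ A ≻ C.

Bundle B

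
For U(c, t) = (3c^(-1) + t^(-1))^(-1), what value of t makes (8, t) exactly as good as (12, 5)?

U depends on (c, t) only through S = 3c^(-1) + t^(-1), so equal utility means equal S. At (12, 5): S = 0.45.
With c = 8: 3·8^(-1) = 0.375, so t^(-1) = 0.45 − 0.375 = 3/40.
Hence t = 1/(3/40) = 40/3.
Check: U(8, 40/3) = 2.2222.

t = 40/3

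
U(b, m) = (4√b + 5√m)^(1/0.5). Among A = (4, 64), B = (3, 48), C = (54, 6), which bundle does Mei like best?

Bundle A

Evaluate utility at each bundle:
U(A) = 2304.000.
U(B) = 1728.000.
U(C) = 1734.000.
Highest utility is A, so A ≻ C ≻ B.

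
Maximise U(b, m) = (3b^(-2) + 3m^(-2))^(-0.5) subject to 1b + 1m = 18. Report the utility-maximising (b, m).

b* = 9, m* = 9

For CES with ρ = -2, MRS = (m/b)^3.
Tangency: set MRS = p_b/p_m = 1/1 = 1.
So (m/b)^3 = 1; taking the cube root, m/b = 1, i.e. m = b.
Substitute into the budget 1·b + 1·m = 18: 2·b = 18, so b* = 9 and m* = 9.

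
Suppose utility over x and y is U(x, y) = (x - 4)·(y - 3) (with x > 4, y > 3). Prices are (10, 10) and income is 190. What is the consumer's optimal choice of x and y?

x* = 10, y* = 9

MU_x = (y−3), MU_y = (x−4).
MRS = (y−3)/(x−4).
Tangency: set MRS = p_x/p_y = 10/10 = 1.
So (y − 3)/(x − 4) = 1, i.e. (y − 3) = (x − 4).
Rewrite the budget in excess-of-subsistence terms: 10·(x − 4) + 10·(y − 3) = 190 − 10·4 − 10·3 = 120.
Substituting, 20·(x − 4) = 120, so x − 4 = 6 and x* = 10.
Then y − 3 = 6, so y* = 9.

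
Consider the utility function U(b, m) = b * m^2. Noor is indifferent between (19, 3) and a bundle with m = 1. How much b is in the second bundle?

b = 171

U(19, 3) = 171.
Set U(b, 1) = 171 and solve.
With m = 1: 1^2 = 1, so b = 171/1 = 171.
Check: U(171, 1) = 171.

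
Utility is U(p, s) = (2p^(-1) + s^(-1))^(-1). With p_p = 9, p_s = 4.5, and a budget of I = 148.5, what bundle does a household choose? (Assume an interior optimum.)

For CES with ρ = -1, MRS = (2/1)·(s/p)^2.
Tangency: set MRS = p_p/p_s = 9/4.5 = 2.
So (s/p)^2 = 1; taking the square root, s/p = 1, i.e. s = p.
Substitute into the budget 9·p + 4.5·s = 148.5: 13.5·p = 148.5, so p* = 11 and s* = 11.

p* = 11, s* = 11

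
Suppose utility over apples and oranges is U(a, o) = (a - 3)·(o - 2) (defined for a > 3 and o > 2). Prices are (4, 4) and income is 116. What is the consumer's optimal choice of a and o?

a* = 15, o* = 14

MU_a = (o−2), MU_o = (a−3).
MRS = (o−2)/(a−3).
Tangency: set MRS = p_a/p_o = 4/4 = 1.
So (o − 2)/(a − 3) = 1, i.e. (o − 2) = (a − 3).
Rewrite the budget in excess-of-subsistence terms: 4·(a − 3) + 4·(o − 2) = 116 − 4·3 − 4·2 = 96.
Substituting, 8·(a − 3) = 96, so a − 3 = 12 and a* = 15.
Then o − 2 = 12, so o* = 14.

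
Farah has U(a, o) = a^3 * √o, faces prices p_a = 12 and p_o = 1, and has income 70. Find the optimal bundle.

a* = 5, o* = 10

MU_a = 3·a^2·√o and MU_o = 0.5·a^3·o^(-0.5).
MRS = MU_a/MU_o = (6)·o/a.
Tangency: set MRS = p_a/p_o = 12/1 = 12.
So (6)·o/a = 12, i.e. o = 2·a.
Substitute into the budget 12·a + 1·o = 70: 14·a = 70, so a* = 5.
Then o* = 2·5 = 10.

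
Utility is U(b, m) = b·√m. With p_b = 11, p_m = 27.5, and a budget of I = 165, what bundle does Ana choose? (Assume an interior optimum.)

MU_b = √m and MU_m = 0.5·b·m^(-0.5).
MRS = MU_b/MU_m = (2)·m/b.
Tangency: set MRS = p_b/p_m = 11/27.5 = 0.4.
So (2)·m/b = 0.4, i.e. m = 0.2·b.
Substitute into the budget 11·b + 27.5·m = 165: 16.5·b = 165, so b* = 10.
Then m* = 0.2·10 = 2.

b* = 10, m* = 2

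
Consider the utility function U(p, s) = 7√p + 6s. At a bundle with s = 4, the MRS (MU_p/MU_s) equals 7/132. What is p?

MU_p = 7/(2√p), MU_s = 6.
MRS = 7/(2√p) ÷ 6.
MRS depends only on p: (7/12)/√p = 7/132 ⇒ √p = (7/12)/(7/132) = 11 ⇒ p = 121.

p = 121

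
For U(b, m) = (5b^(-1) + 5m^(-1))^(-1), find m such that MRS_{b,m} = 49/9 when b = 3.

For CES with ρ = -1, MRS = (m/b)^2.
Setting (m/3)^2 = 49/9 gives m/3 = 7/3 and m = 7.

m = 7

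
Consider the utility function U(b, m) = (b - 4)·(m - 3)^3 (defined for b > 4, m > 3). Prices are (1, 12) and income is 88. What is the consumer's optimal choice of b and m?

MU_b = (m−3)^3, MU_m = 3·(b−4)·(m−3)^2.
MRS = (1/3)·(m−3)/(b−4).
Tangency: set MRS = p_b/p_m = 1/12.
So (1/3)·(m − 3)/(b − 4) = 1/12, i.e. (m − 3) = 0.25·(b − 4).
Rewrite the budget in excess-of-subsistence terms: 1·(b − 4) + 12·(m − 3) = 88 − 1·4 − 12·3 = 48.
Substituting, 4·(b − 4) = 48, so b − 4 = 12 and b* = 16.
Then m − 3 = 0.25·12 = 3, so m* = 6.

b* = 16, m* = 6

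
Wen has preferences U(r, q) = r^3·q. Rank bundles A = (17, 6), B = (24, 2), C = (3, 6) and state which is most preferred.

Evaluate utility at each bundle:
U(A) = 29478.
U(B) = 27648.
U(C) = 162.
Highest utility is A, so A ≻ B ≻ C.

Bundle A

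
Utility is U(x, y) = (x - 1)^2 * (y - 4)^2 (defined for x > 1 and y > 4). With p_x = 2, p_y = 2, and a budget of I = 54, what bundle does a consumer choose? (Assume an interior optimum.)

x* = 12, y* = 15

MU_x = 2·(x−1)·(y−4)^2, MU_y = 2·(x−1)^2·(y−4).
MRS = (y−4)/(x−1).
Tangency: set MRS = p_x/p_y = 2/2 = 1.
So (y − 4)/(x − 1) = 1, i.e. (y − 4) = (x − 1).
Rewrite the budget in excess-of-subsistence terms: 2·(x − 1) + 2·(y − 4) = 54 − 2·1 − 2·4 = 44.
Substituting, 4·(x − 1) = 44, so x − 1 = 11 and x* = 12.
Then y − 4 = 11, so y* = 15.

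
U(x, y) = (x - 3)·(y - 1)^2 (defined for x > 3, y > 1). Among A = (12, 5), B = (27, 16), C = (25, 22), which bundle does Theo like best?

Bundle C

Evaluate utility at each bundle:
U(A) = 144.
U(B) = 5400.
U(C) = 9702.
Highest utility is C, so C ≻ B ≻ A.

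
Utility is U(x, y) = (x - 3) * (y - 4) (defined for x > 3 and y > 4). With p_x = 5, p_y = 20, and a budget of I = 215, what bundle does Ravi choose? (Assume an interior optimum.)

MU_x = (y−4), MU_y = (x−3).
MRS = (y−4)/(x−3).
Tangency: set MRS = p_x/p_y = 5/20 = 0.25.
So (y − 4)/(x − 3) = 0.25, i.e. (y − 4) = 0.25·(x − 3).
Rewrite the budget in excess-of-subsistence terms: 5·(x − 3) + 20·(y − 4) = 215 − 5·3 − 20·4 = 120.
Substituting, 10·(x − 3) = 120, so x − 3 = 12 and x* = 15.
Then y − 4 = 0.25·12 = 3, so y* = 7.

x* = 15, y* = 7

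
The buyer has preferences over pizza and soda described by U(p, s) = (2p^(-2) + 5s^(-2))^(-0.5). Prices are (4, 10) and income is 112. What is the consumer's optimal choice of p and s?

p* = 8, s* = 8

For CES with ρ = -2, MRS = (2/5)·(s/p)^3.
Tangency: set MRS = p_p/p_s = 4/10 = 0.4.
So (s/p)^3 = 1; taking the cube root, s/p = 1, i.e. s = p.
Substitute into the budget 4·p + 10·s = 112: 14·p = 112, so p* = 8 and s* = 8.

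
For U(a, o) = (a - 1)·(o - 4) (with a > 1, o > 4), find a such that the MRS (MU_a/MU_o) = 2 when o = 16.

MU_a = (o−4), MU_o = (a−1).
MRS = (o−4)/(a−1).
Substitute o = 16: MRS = 12/(a − 1). Setting this equal to 2 gives a − 1 = 12/2 = 6, so a = 7.

a = 7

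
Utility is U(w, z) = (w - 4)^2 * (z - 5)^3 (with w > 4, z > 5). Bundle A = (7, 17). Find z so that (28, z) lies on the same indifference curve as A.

U(7, 17) = 15552.
Set U(28, z) = 15552 and solve.
With w = 28: (28 − 4)^2 = 576, so (z − 5)^3 = 15552/576 = 27.
Taking the cube root (with z > 5): z − 5 = 3, so z = 8.
Check: U(28, 8) = 15552.

z = 8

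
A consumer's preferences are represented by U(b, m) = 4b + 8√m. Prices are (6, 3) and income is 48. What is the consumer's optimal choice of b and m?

b* = 6, m* = 4

MU_b = 4, MU_m = 8/(2√m).
MRS = 4 ÷ (8/(2√m)).
Tangency: set MRS = p_b/p_m = 6/3 = 2.
MRS depends only on m: √m = 2 ⇒ √m = 2 ⇒ m* = 4.
From the budget, 6·b = 48 − 3·4 = 36, so b* = 6.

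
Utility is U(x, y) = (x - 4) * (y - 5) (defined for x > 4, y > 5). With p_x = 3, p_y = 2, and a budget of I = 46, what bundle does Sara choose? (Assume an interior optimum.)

MU_x = (y−5), MU_y = (x−4).
MRS = (y−5)/(x−4).
Tangency: set MRS = p_x/p_y = 3/2 = 1.5.
So (y − 5)/(x − 4) = 1.5, i.e. (y − 5) = 1.5·(x − 4).
Rewrite the budget in excess-of-subsistence terms: 3·(x − 4) + 2·(y − 5) = 46 − 3·4 − 2·5 = 24.
Substituting, 6·(x − 4) = 24, so x − 4 = 4 and x* = 8.
Then y − 5 = 1.5·4 = 6, so y* = 11.

x* = 8, y* = 11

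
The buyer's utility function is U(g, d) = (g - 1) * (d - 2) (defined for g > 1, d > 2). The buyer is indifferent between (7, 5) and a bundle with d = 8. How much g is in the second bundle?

g = 4

U(7, 5) = 18.
Set U(g, 8) = 18 and solve.
With d = 8: (8 − 2) = 6, so (g − 1) = 18/6 = 3.
So g = 1 + 3 = 4.
Check: U(4, 8) = 18.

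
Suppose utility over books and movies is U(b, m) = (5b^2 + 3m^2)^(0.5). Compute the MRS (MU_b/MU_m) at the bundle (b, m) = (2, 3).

MRS = 10/9

For CES with ρ = 2, MRS = (5/3)·(m/b)^(-1).
At (2, 3): MRS = 10/9.
So at (2, 3) the consumer would give up 10/9 units of m for one more unit of b.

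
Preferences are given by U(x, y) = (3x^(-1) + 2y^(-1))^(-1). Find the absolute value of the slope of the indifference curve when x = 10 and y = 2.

For CES with ρ = -1, MRS = (3/2)·(y/x)^2.
At (10, 2): MRS = 3/50.
The indifference curve has slope −3/50 at this bundle.

MRS = 3/50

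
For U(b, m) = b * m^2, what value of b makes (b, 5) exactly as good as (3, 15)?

b = 27

U(3, 15) = 675.
Set U(b, 5) = 675 and solve.
With m = 5: 5^2 = 25, so b = 675/25 = 27.
Check: U(27, 5) = 675.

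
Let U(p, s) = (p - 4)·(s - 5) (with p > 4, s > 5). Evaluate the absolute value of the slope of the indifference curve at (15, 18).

MRS = 13/11

MU_p = (s−5), MU_s = (p−4).
MRS = (s−5)/(p−4).
At (15, 18): MRS = 13/11.
So at (15, 18) the consumer would give up 13/11 units of s for one more unit of p.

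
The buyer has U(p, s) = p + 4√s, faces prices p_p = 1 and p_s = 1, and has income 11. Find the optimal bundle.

p* = 7, s* = 4

MU_p = 1, MU_s = 4/(2√s).
MRS = 1 ÷ (4/(2√s)).
Tangency: set MRS = p_p/p_s = 1/1 = 1.
MRS depends only on s: 0.5·√s = 1 ⇒ √s = 1/0.5 = 2 ⇒ s* = 4.
From the budget, 1·p = 11 − 1·4 = 7, so p* = 7.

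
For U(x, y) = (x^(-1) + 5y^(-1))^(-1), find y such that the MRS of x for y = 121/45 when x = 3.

For CES with ρ = -1, MRS = (1/5)·(y/x)^2.
Setting (1/5)·(y/3)^2 = 121/45 gives (y/3)^2 = 121/9, so y/3 = 11/3 and y = 11.

y = 11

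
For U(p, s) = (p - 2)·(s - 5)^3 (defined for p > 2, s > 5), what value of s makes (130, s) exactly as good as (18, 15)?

s = 10

U(18, 15) = 16000.
Set U(130, s) = 16000 and solve.
With p = 130: (130 − 2) = 128, so (s − 5)^3 = 16000/128 = 125.
Taking the cube root (with s > 5): s − 5 = 5, so s = 10.
Check: U(130, 10) = 16000.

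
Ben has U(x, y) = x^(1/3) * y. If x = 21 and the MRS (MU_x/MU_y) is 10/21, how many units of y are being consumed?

MU_x = 1/3·x^(-2/3)·y and MU_y = x^(1/3).
MRS = MU_x/MU_y = (1/3)·y/x.
Substitute x = 21: MRS = y/63. Setting y/63 = 10/21 gives y = (10/21)·63 = 30.

y = 30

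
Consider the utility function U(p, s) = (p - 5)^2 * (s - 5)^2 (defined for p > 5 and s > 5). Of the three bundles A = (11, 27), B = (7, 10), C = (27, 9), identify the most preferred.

Evaluate utility at each bundle:
U(A) = 17424.
U(B) = 100.
U(C) = 7744.
Highest utility is A, so A ≻ C ≻ B.

Bundle A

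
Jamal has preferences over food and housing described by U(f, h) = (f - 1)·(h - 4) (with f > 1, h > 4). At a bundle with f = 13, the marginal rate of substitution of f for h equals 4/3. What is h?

MU_f = (h−4), MU_h = (f−1).
MRS = (h−4)/(f−1).
Substitute f = 13: MRS = (h − 4)/12. Setting this equal to 4/3 gives h − 4 = (4/3)·12 = 16, so h = 20.

h = 20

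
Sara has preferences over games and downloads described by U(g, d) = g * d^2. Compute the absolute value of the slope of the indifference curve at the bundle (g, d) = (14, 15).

MU_g = d^2 and MU_d = 2·g·d.
MRS = MU_g/MU_d = (1/2)·d/g.
At (14, 15): MRS = 15/28.
The indifference curve has slope −15/28 at this bundle.

MRS = 15/28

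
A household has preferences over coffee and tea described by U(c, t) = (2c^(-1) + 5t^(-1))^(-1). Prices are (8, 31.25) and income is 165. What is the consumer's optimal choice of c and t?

For CES with ρ = -1, MRS = (2/5)·(t/c)^2.
Tangency: set MRS = p_c/p_t = 8/31.25 = 32/125.
So (t/c)^2 = 16/25; taking the square root, t/c = 0.8, i.e. t = 0.8·c.
Substitute into the budget 8·c + 31.25·t = 165: 33·c = 165, so c* = 5 and t* = 0.8·5 = 4.

c* = 5, t* = 4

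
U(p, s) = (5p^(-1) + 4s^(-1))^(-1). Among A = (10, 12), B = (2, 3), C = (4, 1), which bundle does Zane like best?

Evaluate utility at each bundle:
U(A) = 1.200.
U(B) = 0.261.
U(C) = 0.190.
Highest utility is A, so A ≻ B ≻ C.

Bundle A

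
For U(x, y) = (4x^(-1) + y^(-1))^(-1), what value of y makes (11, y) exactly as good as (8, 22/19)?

y = 1

U depends on (x, y) only through S = 4x^(-1) + y^(-1), so equal utility means equal S. At (8, 22/19): S = 15/11.
With x = 11: 4·11^(-1) = 4/11, so y^(-1) = 15/11 − 4/11 = 1.
Hence y = 1/1 = 1.
Check: U(11, 1) = 0.7333.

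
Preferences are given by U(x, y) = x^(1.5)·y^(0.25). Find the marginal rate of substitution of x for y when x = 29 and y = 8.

MU_x = 1.5·√x·y^(0.25) and MU_y = 0.25·x^(1.5)·y^(-0.75).
MRS = MU_x/MU_y = (6)·y/x.
At (29, 8): MRS = 48/29.
That is, one extra unit of x is worth 48/29 units of y at the margin.

MRS = 48/29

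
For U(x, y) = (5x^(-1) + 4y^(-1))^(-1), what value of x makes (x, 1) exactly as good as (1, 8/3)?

x = 2

U depends on (x, y) only through S = 5x^(-1) + 4y^(-1), so equal utility means equal S. At (1, 8/3): S = 6.5.
With y = 1: 4·1^(-1) = 4, so 5x^(-1) = 6.5 − 4 = 2.5, i.e. x^(-1) = 0.5.
Hence x = 1/0.5 = 2.
Check: U(2, 1) = 0.1538.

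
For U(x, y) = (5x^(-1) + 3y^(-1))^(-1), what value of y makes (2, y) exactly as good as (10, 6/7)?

U depends on (x, y) only through S = 5x^(-1) + 3y^(-1), so equal utility means equal S. At (10, 6/7): S = 4.
With x = 2: 5·2^(-1) = 2.5, so 3y^(-1) = 4 − 2.5 = 1.5, i.e. y^(-1) = 0.5.
Hence y = 1/0.5 = 2.
Check: U(2, 2) = 0.25.

y = 2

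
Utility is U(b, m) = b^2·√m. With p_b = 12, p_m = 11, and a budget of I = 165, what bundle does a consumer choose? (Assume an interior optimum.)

MU_b = 2·b·√m and MU_m = 0.5·b^2·m^(-0.5).
MRS = MU_b/MU_m = (4)·m/b.
Tangency: set MRS = p_b/p_m = 12/11.
So (4)·m/b = 12/11, i.e. m = (3/11)·b.
Substitute into the budget 12·b + 11·m = 165: 15·b = 165, so b* = 11.
Then m* = (3/11)·11 = 3.

b* = 11, m* = 3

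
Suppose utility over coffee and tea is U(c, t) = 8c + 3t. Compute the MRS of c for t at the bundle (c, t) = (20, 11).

MU_c = 8, MU_t = 3, so MRS = 8/3 at every bundle.
At (20, 11): MRS = 8/3.
That is, one extra unit of c is worth 8/3 units of t at the margin.

MRS = 8/3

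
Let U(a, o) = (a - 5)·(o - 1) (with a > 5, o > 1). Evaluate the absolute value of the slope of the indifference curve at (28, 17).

MRS = 16/23

MU_a = (o−1), MU_o = (a−5).
MRS = (o−1)/(a−5).
At (28, 17): MRS = 16/23.
So at (28, 17) the consumer would give up 16/23 units of o for one more unit of a.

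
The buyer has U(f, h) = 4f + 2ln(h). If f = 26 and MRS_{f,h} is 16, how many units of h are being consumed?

MU_f = 4, MU_h = 2/h.
MRS = 4 ÷ (2/h).
MRS depends only on h: 2·h = 16 ⇒ h = 16/2 = 8.

h = 8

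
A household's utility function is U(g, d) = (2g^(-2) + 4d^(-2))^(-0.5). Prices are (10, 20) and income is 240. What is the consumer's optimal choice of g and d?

For CES with ρ = -2, MRS = (2/4)·(d/g)^3.
Tangency: set MRS = p_g/p_d = 10/20 = 0.5.
So (d/g)^3 = 1; taking the cube root, d/g = 1, i.e. d = g.
Substitute into the budget 10·g + 20·d = 240: 30·g = 240, so g* = 8 and d* = 8.

g* = 8, d* = 8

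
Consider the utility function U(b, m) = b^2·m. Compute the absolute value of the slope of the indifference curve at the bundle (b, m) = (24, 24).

MU_b = 2·b·m and MU_m = b^2.
MRS = MU_b/MU_m = (2/1)·m/b.
At (24, 24): MRS = 2.
So at (24, 24) the consumer would give up 2 units of m for one more unit of b.

MRS = 2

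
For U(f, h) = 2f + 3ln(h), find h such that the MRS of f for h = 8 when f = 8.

h = 12

MU_f = 2, MU_h = 3/h.
MRS = 2 ÷ (3/h).
MRS depends only on h: (2/3)·h = 8 ⇒ h = 8/(2/3) = 12.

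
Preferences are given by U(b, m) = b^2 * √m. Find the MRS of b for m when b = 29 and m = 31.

MU_b = 2·b·√m and MU_m = 0.5·b^2·m^(-0.5).
MRS = MU_b/MU_m = (4)·m/b.
At (29, 31): MRS = 124/29.
The indifference curve has slope −124/29 at this bundle.

MRS = 124/29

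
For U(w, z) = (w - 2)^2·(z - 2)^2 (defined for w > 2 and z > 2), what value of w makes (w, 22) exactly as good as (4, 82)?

w = 10

U(4, 82) = 25600.
Set U(w, 22) = 25600 and solve.
With z = 22: (22 − 2)^2 = 400, so (w − 2)^2 = 25600/400 = 64.
Taking the square root (with w > 2): w − 2 = 8, so w = 10.
Check: U(10, 22) = 25600.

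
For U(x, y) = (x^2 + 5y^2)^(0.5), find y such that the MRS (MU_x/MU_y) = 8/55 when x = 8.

For CES with ρ = 2, MRS = (1/5)·(y/x)^(-1).
Setting (1/5)·(y/8)^(-1) = 8/55 gives (y/8)^(-1) = 8/11, so y/8 = 1.375 and y = 11.

y = 11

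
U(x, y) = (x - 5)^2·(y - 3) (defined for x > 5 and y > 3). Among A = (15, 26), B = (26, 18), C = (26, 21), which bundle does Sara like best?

Bundle C

Evaluate utility at each bundle:
U(A) = 2300.
U(B) = 6615.
U(C) = 7938.
Highest utility is C, so C ≻ B ≻ A.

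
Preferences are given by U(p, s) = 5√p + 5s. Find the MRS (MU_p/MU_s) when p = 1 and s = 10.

MRS = 0.5

MU_p = 5/(2√p), MU_s = 5.
MRS = 5/(2√p) ÷ 5.
At (1, 10): MRS = 0.5.
So at (1, 10) the consumer would give up 0.5 units of s for one more unit of p.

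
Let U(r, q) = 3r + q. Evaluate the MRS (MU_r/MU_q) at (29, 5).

MU_r = 3, MU_q = 1, so MRS = 3/1 = 3 at every bundle.
At (29, 5): MRS = 3.
So at (29, 5) the consumer would give up 3 units of q for one more unit of r.

MRS = 3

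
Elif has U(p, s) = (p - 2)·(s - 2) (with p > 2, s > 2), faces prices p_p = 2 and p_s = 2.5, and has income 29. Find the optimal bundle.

MU_p = (s−2), MU_s = (p−2).
MRS = (s−2)/(p−2).
Tangency: set MRS = p_p/p_s = 2/2.5 = 0.8.
So (s − 2)/(p − 2) = 0.8, i.e. (s − 2) = 0.8·(p − 2).
Rewrite the budget in excess-of-subsistence terms: 2·(p − 2) + 2.5·(s − 2) = 29 − 2·2 − 2.5·2 = 20.
Substituting, 4·(p − 2) = 20, so p − 2 = 5 and p* = 7.
Then s − 2 = 0.8·5 = 4, so s* = 6.

p* = 7, s* = 6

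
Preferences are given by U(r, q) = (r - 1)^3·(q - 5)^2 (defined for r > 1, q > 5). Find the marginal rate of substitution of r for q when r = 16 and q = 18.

MU_r = 3·(r−1)^2·(q−5)^2, MU_q = 2·(r−1)^3·(q−5).
MRS = (3/2)·(q−5)/(r−1).
At (16, 18): MRS = 1.3.
That is, one extra unit of r is worth 1.3 units of q at the margin.

MRS = 1.3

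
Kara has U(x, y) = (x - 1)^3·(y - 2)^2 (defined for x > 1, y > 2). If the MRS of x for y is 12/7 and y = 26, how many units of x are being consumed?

MU_x = 3·(x−1)^2·(y−2)^2, MU_y = 2·(x−1)^3·(y−2).
MRS = (3/2)·(y−2)/(x−1).
Substitute y = 26: MRS = 36/(x − 1). Setting this equal to 12/7 gives x − 1 = 36/(12/7) = 21, so x = 22.

x = 22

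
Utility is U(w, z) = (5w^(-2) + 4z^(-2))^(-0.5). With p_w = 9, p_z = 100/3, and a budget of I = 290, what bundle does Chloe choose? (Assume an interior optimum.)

w* = 10, z* = 6

For CES with ρ = -2, MRS = (5/4)·(z/w)^3.
Tangency: set MRS = p_w/p_z = 9/(100/3) = 27/100.
So (z/w)^3 = 27/125; taking the cube root, z/w = 0.6, i.e. z = 0.6·w.
Substitute into the budget 9·w + (100/3)·z = 290: 29·w = 290, so w* = 10 and z* = 0.6·10 = 6.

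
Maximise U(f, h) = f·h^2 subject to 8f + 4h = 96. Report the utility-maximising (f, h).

f* = 4, h* = 16

MU_f = h^2 and MU_h = 2·f·h.
MRS = MU_f/MU_h = (1/2)·h/f.
Tangency: set MRS = p_f/p_h = 8/4 = 2.
So (1/2)·h/f = 2, i.e. h = 4·f.
Substitute into the budget 8·f + 4·h = 96: 24·f = 96, so f* = 4.
Then h* = 4·4 = 16.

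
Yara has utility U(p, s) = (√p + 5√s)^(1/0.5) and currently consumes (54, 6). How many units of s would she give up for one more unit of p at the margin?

MRS = 1/15

For CES with ρ = 0.5, MRS = (1/5)·√(s/p).
At (54, 6): MRS = 1/15.
The indifference curve has slope −1/15 at this bundle.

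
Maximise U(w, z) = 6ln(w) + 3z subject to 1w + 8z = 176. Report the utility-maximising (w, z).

MU_w = 6/w, MU_z = 3.
MRS = 6/w ÷ 3.
Tangency: set MRS = p_w/p_z = 1/8 = 0.125.
MRS depends only on w: 2/w = 0.125 ⇒ w* = 2/0.125 = 16.
From the budget, 8·z = 176 − 1·16 = 160, so z* = 20.

w* = 16, z* = 20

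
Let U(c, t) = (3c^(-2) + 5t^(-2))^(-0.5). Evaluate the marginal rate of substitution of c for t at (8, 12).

For CES with ρ = -2, MRS = (3/5)·(t/c)^3.
At (8, 12): MRS = 81/40.
So at (8, 12) the consumer would give up 81/40 units of t for one more unit of c.

MRS = 81/40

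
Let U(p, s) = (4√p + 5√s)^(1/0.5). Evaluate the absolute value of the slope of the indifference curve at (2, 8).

For CES with ρ = 0.5, MRS = (4/5)·√(s/p).
At (2, 8): MRS = 1.6.
The indifference curve has slope −1.6 at this bundle.

MRS = 1.6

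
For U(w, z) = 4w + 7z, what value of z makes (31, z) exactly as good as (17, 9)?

z = 1

U(17, 9) = 131.
Set U(31, z) = 131 and solve.
4·31 + 7z = 131 ⇒ 7z = 7 ⇒ z = 1.
Check: U(31, 1) = 131.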